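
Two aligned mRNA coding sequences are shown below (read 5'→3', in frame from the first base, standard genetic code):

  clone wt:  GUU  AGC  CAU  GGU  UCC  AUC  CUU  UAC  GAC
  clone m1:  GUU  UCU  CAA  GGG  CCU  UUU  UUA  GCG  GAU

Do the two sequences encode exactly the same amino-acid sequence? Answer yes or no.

Codon 1: GUU Val / GUU Val — identical.
Codon 2: AGC Ser / UCU Ser — synonymous.
Codon 3: CAU His / CAA Gln — nonsynonymous.
Codon 4: GGU Gly / GGG Gly — synonymous.
Codon 5: UCC Ser / CCU Pro — nonsynonymous.
Codon 6: AUC Ile / UUU Phe — nonsynonymous.
Codon 7: CUU Leu / UUA Leu — synonymous.
Codon 8: UAC Tyr / GCG Ala — nonsynonymous.
Codon 9: GAC Asp / GAU Asp — synonymous.
Nonsynonymous differences: 4 → different protein.

no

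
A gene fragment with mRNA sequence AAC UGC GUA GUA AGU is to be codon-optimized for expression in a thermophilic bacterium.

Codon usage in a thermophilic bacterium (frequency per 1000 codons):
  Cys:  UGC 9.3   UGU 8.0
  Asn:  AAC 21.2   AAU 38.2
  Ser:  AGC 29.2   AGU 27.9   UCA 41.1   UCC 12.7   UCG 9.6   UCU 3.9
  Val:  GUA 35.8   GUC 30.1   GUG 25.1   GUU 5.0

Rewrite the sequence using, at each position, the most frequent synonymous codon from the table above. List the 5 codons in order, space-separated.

AAU UGC GUA GUA UCA

Codon 1 (Asn): best is AAU at 38.2.
Codon 2 (Cys): best is UGC at 9.3.
Codon 3 (Val): best is GUA at 35.8.
Codon 4 (Val): best is GUA at 35.8.
Codon 5 (Ser): best is UCA at 41.1.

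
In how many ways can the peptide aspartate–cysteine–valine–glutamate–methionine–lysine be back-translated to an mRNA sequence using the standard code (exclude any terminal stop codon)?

Asp: 2 codons.
Cys: 2 codons.
Val: 4 codons.
Glu: 2 codons.
Met: 1 codon.
Lys: 2 codons.
2 × 2 × 4 × 2 × 1 × 2 = 64.

64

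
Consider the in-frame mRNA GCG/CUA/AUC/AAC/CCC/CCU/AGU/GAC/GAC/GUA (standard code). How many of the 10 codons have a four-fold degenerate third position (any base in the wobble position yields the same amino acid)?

Codon 1 GCG (Ala): third position 4-fold.
Codon 2 CUA (Leu): third position 4-fold.
Codon 3 AUC (Ile): third position 3-fold.
Codon 4 AAC (Asn): third position 2-fold.
Codon 5 CCC (Pro): third position 4-fold.
Codon 6 CCU (Pro): third position 4-fold.
Codon 7 AGU (Ser): third position 2-fold.
Codon 8 GAC (Asp): third position 2-fold.
Codon 9 GAC (Asp): third position 2-fold.
Codon 10 GUA (Val): third position 4-fold.
Four-fold degenerate third positions: 5.

5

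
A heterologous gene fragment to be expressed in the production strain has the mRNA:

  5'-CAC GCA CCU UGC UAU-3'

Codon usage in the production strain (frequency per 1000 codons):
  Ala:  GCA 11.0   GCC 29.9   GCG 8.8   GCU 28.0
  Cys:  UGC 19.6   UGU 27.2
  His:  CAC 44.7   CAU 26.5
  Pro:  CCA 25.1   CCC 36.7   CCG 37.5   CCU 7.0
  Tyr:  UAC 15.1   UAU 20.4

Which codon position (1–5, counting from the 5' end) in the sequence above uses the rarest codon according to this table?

3

Codon 1 CAC (His): 44.7 per 1000.
Codon 2 GCA (Ala): 11.0 per 1000.
Codon 3 CCU (Pro): 7.0 per 1000.
Codon 4 UGC (Cys): 19.6 per 1000.
Codon 5 UAU (Tyr): 20.4 per 1000.
Lowest frequency is 7.0 at codon 3.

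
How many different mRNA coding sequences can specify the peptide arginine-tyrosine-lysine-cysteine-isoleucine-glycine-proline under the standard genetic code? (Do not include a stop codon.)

2304

Arg: 6 codons.
Tyr: 2 codons.
Lys: 2 codons.
Cys: 2 codons.
Ile: 3 codons.
Gly: 4 codons.
Pro: 4 codons.
6 × 2 × 2 × 2 × 3 × 4 × 4 = 2304.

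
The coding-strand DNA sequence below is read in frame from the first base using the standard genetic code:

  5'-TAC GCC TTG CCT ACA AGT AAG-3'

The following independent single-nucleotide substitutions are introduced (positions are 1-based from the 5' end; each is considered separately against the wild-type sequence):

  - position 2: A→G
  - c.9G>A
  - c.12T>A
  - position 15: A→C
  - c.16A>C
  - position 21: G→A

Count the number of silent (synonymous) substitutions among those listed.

Codon 1: TAC (Tyr) → TGC (Cys) — missense.
Codon 3: TTG (Leu) → TTA (Leu) — synonymous.
Codon 4: CCT (Pro) → CCA (Pro) — synonymous.
Codon 5: ACA (Thr) → ACC (Thr) — synonymous.
Codon 6: AGT (Ser) → CGT (Arg) — missense.
Codon 7: AAG (Lys) → AAA (Lys) — synonymous.
Synonymous: 4 of 6.

4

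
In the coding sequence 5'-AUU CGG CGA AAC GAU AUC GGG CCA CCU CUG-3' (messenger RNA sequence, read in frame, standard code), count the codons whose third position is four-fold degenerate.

Codon 1 AUU (Ile): third position 3-fold.
Codon 2 CGG (Arg): third position 4-fold.
Codon 3 CGA (Arg): third position 4-fold.
Codon 4 AAC (Asn): third position 2-fold.
Codon 5 GAU (Asp): third position 2-fold.
Codon 6 AUC (Ile): third position 3-fold.
Codon 7 GGG (Gly): third position 4-fold.
Codon 8 CCA (Pro): third position 4-fold.
Codon 9 CCU (Pro): third position 4-fold.
Codon 10 CUG (Leu): third position 4-fold.
Four-fold degenerate third positions: 6.

6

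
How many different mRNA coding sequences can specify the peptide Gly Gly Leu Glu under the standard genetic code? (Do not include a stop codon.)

192

Gly: 4 codons.
Gly: 4 codons.
Leu: 6 codons.
Glu: 2 codons.
4 × 4 × 6 × 2 = 192.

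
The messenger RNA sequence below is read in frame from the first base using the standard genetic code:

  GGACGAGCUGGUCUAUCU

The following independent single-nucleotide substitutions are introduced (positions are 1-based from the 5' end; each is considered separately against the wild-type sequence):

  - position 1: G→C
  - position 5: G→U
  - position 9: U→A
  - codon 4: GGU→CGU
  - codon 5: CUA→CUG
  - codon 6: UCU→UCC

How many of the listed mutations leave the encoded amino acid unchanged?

3

Codon 1: GGA (Gly) → CGA (Arg) — missense.
Codon 2: CGA (Arg) → CUA (Leu) — missense.
Codon 3: GCU (Ala) → GCA (Ala) — synonymous.
Codon 4: GGU (Gly) → CGU (Arg) — missense.
Codon 5: CUA (Leu) → CUG (Leu) — synonymous.
Codon 6: UCU (Ser) → UCC (Ser) — synonymous.
Synonymous: 3 of 6.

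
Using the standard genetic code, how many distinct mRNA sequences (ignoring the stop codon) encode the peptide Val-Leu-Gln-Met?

Val: 4 codons.
Leu: 6 codons.
Gln: 2 codons.
Met: 1 codon.
4 × 6 × 2 × 1 = 48.

48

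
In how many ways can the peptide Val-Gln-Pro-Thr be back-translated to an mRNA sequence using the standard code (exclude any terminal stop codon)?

Val: 4 codons.
Gln: 2 codons.
Pro: 4 codons.
Thr: 4 codons.
4 × 2 × 4 × 4 = 128.

128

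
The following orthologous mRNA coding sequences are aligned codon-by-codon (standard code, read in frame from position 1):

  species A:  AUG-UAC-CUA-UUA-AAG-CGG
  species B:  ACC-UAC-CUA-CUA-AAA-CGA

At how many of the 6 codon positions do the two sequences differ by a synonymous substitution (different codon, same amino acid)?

3

Codon 1: AUG Met / ACC Thr — nonsynonymous.
Codon 2: UAC Tyr / UAC Tyr — identical.
Codon 3: CUA Leu / CUA Leu — identical.
Codon 4: UUA Leu / CUA Leu — synonymous.
Codon 5: AAG Lys / AAA Lys — synonymous.
Codon 6: CGG Arg / CGA Arg — synonymous.
Synonymous differences: 3.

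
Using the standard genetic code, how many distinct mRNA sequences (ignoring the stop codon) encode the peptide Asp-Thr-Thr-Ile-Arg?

Asp: 2 codons.
Thr: 4 codons.
Thr: 4 codons.
Ile: 3 codons.
Arg: 6 codons.
2 × 4 × 4 × 3 × 6 = 576.

576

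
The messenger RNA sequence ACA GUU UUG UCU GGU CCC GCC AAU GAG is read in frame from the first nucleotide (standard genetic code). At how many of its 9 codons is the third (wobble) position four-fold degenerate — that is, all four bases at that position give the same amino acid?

6

Codon 1 ACA (Thr): third position 4-fold.
Codon 2 GUU (Val): third position 4-fold.
Codon 3 UUG (Leu): third position 2-fold.
Codon 4 UCU (Ser): third position 4-fold.
Codon 5 GGU (Gly): third position 4-fold.
Codon 6 CCC (Pro): third position 4-fold.
Codon 7 GCC (Ala): third position 4-fold.
Codon 8 AAU (Asn): third position 2-fold.
Codon 9 GAG (Glu): third position 2-fold.
Four-fold degenerate third positions: 6.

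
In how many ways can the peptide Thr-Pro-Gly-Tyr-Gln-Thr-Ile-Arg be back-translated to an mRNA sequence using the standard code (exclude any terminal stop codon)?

Thr: 4 codons.
Pro: 4 codons.
Gly: 4 codons.
Tyr: 2 codons.
Gln: 2 codons.
Thr: 4 codons.
Ile: 3 codons.
Arg: 6 codons.
4 × 4 × 4 × 2 × 2 × 4 × 3 × 6 = 18432.

18432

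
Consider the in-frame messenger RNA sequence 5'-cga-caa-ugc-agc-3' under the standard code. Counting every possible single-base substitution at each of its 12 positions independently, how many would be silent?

Codon 1 (CGA, Arg): 4 synonymous substitutions.
Codon 2 (CAA, Gln): 1 synonymous substitution.
Codon 3 (UGC, Cys): 1 synonymous substitution.
Codon 4 (AGC, Ser): 1 synonymous substitution.
Total: 4 + 1 + 1 + 1 = 7.

7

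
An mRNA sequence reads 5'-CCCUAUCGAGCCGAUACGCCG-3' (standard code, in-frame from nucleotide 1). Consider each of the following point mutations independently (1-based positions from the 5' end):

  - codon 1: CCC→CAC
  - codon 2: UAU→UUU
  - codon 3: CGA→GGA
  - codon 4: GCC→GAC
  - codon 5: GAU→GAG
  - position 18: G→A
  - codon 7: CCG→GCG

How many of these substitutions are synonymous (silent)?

Codon 1: CCC (Pro) → CAC (His) — missense.
Codon 2: UAU (Tyr) → UUU (Phe) — missense.
Codon 3: CGA (Arg) → GGA (Gly) — missense.
Codon 4: GCC (Ala) → GAC (Asp) — missense.
Codon 5: GAU (Asp) → GAG (Glu) — missense.
Codon 6: ACG (Thr) → ACA (Thr) — synonymous.
Codon 7: CCG (Pro) → GCG (Ala) — missense.
Synonymous: 1 of 7.

1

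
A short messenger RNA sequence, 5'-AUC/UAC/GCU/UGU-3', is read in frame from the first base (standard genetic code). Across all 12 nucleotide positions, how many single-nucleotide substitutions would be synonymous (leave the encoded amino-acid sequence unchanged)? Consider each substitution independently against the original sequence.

7

Codon 1 (AUC, Ile): 2 synonymous substitutions.
Codon 2 (UAC, Tyr): 1 synonymous substitution.
Codon 3 (GCU, Ala): 3 synonymous substitutions.
Codon 4 (UGU, Cys): 1 synonymous substitution.
Total: 2 + 1 + 3 + 1 = 7.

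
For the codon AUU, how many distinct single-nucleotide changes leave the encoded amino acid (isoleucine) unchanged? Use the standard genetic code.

2

Position 1: none → 0 synonymous.
Position 2: none → 0 synonymous.
Position 3: AUC, AUA → 2 synonymous.
Total: 0 + 0 + 2 = 2.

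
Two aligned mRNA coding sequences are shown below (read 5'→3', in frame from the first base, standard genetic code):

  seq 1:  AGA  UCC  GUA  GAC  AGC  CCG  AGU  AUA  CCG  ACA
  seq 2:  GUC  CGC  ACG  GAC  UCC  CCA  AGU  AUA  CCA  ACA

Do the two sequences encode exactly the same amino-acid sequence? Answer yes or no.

no

Codon 1: AGA Arg / GUC Val — nonsynonymous.
Codon 2: UCC Ser / CGC Arg — nonsynonymous.
Codon 3: GUA Val / ACG Thr — nonsynonymous.
Codon 4: GAC Asp / GAC Asp — identical.
Codon 5: AGC Ser / UCC Ser — synonymous.
Codon 6: CCG Pro / CCA Pro — synonymous.
Codon 7: AGU Ser / AGU Ser — identical.
Codon 8: AUA Ile / AUA Ile — identical.
Codon 9: CCG Pro / CCA Pro — synonymous.
Codon 10: ACA Thr / ACA Thr — identical.
Nonsynonymous differences: 3 → different protein.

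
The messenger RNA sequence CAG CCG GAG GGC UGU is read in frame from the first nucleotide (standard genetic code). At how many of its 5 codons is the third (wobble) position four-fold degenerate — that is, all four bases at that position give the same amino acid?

2

Codon 1 CAG (Gln): third position 2-fold.
Codon 2 CCG (Pro): third position 4-fold.
Codon 3 GAG (Glu): third position 2-fold.
Codon 4 GGC (Gly): third position 4-fold.
Codon 5 UGU (Cys): third position 2-fold.
Four-fold degenerate third positions: 2.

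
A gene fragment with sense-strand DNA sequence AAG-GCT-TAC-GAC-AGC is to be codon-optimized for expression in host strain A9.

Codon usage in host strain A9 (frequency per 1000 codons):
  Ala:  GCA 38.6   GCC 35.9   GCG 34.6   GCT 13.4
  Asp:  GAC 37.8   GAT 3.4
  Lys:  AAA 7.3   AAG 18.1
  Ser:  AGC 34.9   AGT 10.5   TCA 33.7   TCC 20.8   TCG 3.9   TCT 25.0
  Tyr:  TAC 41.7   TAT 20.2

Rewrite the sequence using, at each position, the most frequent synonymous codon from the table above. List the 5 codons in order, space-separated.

Codon 1 (Lys): best is AAG at 18.1.
Codon 2 (Ala): best is GCA at 38.6.
Codon 3 (Tyr): best is TAC at 41.7.
Codon 4 (Asp): best is GAC at 37.8.
Codon 5 (Ser): best is AGC at 34.9.

AAG GCA TAC GAC AGC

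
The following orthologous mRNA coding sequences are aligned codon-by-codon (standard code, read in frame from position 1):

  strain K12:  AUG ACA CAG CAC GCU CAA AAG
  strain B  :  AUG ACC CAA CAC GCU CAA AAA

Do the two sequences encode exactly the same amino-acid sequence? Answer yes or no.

yes

Codon 1: AUG Met / AUG Met — identical.
Codon 2: ACA Thr / ACC Thr — synonymous.
Codon 3: CAG Gln / CAA Gln — synonymous.
Codon 4: CAC His / CAC His — identical.
Codon 5: GCU Ala / GCU Ala — identical.
Codon 6: CAA Gln / CAA Gln — identical.
Codon 7: AAG Lys / AAA Lys — synonymous.
Nonsynonymous differences: 0 → same protein.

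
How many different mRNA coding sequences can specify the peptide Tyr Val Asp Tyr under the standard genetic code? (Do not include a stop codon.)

32

Tyr: 2 codons.
Val: 4 codons.
Asp: 2 codons.
Tyr: 2 codons.
2 × 4 × 2 × 2 = 32.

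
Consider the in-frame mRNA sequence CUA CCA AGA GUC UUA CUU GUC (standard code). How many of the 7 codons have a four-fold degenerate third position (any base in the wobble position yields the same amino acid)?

5

Codon 1 CUA (Leu): third position 4-fold.
Codon 2 CCA (Pro): third position 4-fold.
Codon 3 AGA (Arg): third position 2-fold.
Codon 4 GUC (Val): third position 4-fold.
Codon 5 UUA (Leu): third position 2-fold.
Codon 6 CUU (Leu): third position 4-fold.
Codon 7 GUC (Val): third position 4-fold.
Four-fold degenerate third positions: 5.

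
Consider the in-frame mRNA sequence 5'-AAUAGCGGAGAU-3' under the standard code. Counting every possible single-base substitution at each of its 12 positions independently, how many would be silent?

Codon 1 (AAU, Asn): 1 synonymous substitution.
Codon 2 (AGC, Ser): 1 synonymous substitution.
Codon 3 (GGA, Gly): 3 synonymous substitutions.
Codon 4 (GAU, Asp): 1 synonymous substitution.
Total: 1 + 1 + 3 + 1 = 6.

6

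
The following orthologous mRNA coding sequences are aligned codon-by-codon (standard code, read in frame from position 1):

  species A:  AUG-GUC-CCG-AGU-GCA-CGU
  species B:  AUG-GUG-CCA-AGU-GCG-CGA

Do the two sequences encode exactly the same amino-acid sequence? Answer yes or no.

yes

Codon 1: AUG Met / AUG Met — identical.
Codon 2: GUC Val / GUG Val — synonymous.
Codon 3: CCG Pro / CCA Pro — synonymous.
Codon 4: AGU Ser / AGU Ser — identical.
Codon 5: GCA Ala / GCG Ala — synonymous.
Codon 6: CGU Arg / CGA Arg — synonymous.
Nonsynonymous differences: 0 → same protein.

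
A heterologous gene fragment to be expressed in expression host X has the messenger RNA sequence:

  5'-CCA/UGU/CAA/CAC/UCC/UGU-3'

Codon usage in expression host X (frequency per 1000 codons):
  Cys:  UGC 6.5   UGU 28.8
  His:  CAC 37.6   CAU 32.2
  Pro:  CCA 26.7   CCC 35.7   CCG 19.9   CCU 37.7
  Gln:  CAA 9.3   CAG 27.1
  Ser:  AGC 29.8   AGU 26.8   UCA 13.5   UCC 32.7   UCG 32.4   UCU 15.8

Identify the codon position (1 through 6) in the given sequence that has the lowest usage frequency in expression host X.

3

Codon 1 CCA (Pro): 26.7 per 1000.
Codon 2 UGU (Cys): 28.8 per 1000.
Codon 3 CAA (Gln): 9.3 per 1000.
Codon 4 CAC (His): 37.6 per 1000.
Codon 5 UCC (Ser): 32.7 per 1000.
Codon 6 UGU (Cys): 28.8 per 1000.
Lowest frequency is 9.3 at codon 3.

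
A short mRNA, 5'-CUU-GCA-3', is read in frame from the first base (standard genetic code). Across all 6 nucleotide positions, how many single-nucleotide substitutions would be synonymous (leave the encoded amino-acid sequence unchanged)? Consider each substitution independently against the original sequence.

Codon 1 (CUU, Leu): 3 synonymous substitutions.
Codon 2 (GCA, Ala): 3 synonymous substitutions.
Total: 3 + 3 = 6.

6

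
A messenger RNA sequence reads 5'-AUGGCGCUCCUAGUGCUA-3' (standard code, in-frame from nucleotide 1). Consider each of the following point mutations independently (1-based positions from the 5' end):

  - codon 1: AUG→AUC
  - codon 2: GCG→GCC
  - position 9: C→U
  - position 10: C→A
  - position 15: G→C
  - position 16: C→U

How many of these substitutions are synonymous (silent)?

4

Codon 1: AUG (Met) → AUC (Ile) — missense.
Codon 2: GCG (Ala) → GCC (Ala) — synonymous.
Codon 3: CUC (Leu) → CUU (Leu) — synonymous.
Codon 4: CUA (Leu) → AUA (Ile) — missense.
Codon 5: GUG (Val) → GUC (Val) — synonymous.
Codon 6: CUA (Leu) → UUA (Leu) — synonymous.
Synonymous: 4 of 6.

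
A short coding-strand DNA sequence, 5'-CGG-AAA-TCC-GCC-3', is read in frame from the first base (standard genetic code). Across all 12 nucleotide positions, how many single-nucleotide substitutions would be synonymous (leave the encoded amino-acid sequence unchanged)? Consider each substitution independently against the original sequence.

Codon 1 (CGG, Arg): 4 synonymous substitutions.
Codon 2 (AAA, Lys): 1 synonymous substitution.
Codon 3 (TCC, Ser): 3 synonymous substitutions.
Codon 4 (GCC, Ala): 3 synonymous substitutions.
Total: 4 + 1 + 3 + 3 = 11.

11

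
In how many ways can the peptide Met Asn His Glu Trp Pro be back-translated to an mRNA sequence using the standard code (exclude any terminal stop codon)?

Met: 1 codon.
Asn: 2 codons.
His: 2 codons.
Glu: 2 codons.
Trp: 1 codon.
Pro: 4 codons.
1 × 2 × 2 × 2 × 1 × 4 = 32.

32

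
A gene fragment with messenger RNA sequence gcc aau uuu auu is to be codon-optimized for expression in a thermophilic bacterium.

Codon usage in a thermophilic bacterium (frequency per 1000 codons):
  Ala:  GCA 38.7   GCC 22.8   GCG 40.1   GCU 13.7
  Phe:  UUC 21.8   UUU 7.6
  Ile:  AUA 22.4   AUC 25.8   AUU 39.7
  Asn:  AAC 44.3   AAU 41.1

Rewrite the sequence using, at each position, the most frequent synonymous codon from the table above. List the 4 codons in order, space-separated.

GCG AAC UUC AUU

Codon 1 (Ala): best is GCG at 40.1.
Codon 2 (Asn): best is AAC at 44.3.
Codon 3 (Phe): best is UUC at 21.8.
Codon 4 (Ile): best is AUU at 39.7.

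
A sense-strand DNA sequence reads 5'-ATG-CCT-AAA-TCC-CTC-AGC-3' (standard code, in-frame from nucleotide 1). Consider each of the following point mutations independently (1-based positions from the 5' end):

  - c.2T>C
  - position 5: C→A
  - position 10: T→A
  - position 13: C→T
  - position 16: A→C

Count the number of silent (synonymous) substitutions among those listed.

Codon 1: ATG (Met) → ACG (Thr) — missense.
Codon 2: CCT (Pro) → CAT (His) — missense.
Codon 4: TCC (Ser) → ACC (Thr) — missense.
Codon 5: CTC (Leu) → TTC (Phe) — missense.
Codon 6: AGC (Ser) → CGC (Arg) — missense.
Synonymous: 0 of 5.

0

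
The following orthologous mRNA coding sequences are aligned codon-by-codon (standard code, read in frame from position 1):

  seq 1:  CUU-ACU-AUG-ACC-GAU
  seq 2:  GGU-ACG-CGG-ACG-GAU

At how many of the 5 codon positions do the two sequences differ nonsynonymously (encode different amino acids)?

2

Codon 1: CUU Leu / GGU Gly — nonsynonymous.
Codon 2: ACU Thr / ACG Thr — synonymous.
Codon 3: AUG Met / CGG Arg — nonsynonymous.
Codon 4: ACC Thr / ACG Thr — synonymous.
Codon 5: GAU Asp / GAU Asp — identical.
Nonsynonymous differences: 2.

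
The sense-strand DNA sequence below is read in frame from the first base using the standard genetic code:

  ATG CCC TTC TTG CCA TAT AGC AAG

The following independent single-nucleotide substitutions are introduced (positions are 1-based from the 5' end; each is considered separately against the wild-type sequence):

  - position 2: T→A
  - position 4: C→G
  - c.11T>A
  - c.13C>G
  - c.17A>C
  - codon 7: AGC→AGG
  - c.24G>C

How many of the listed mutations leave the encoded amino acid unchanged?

0

Codon 1: ATG (Met) → AAG (Lys) — missense.
Codon 2: CCC (Pro) → GCC (Ala) — missense.
Codon 4: TTG (Leu) → TAG (Stop) — nonsense.
Codon 5: CCA (Pro) → GCA (Ala) — missense.
Codon 6: TAT (Tyr) → TCT (Ser) — missense.
Codon 7: AGC (Ser) → AGG (Arg) — missense.
Codon 8: AAG (Lys) → AAC (Asn) — missense.
Synonymous: 0 of 7.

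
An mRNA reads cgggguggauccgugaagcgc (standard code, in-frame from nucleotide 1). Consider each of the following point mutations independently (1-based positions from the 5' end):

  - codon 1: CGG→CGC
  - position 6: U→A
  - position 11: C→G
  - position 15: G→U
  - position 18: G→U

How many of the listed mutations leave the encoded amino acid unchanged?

Codon 1: CGG (Arg) → CGC (Arg) — synonymous.
Codon 2: GGU (Gly) → GGA (Gly) — synonymous.
Codon 4: UCC (Ser) → UGC (Cys) — missense.
Codon 5: GUG (Val) → GUU (Val) — synonymous.
Codon 6: AAG (Lys) → AAU (Asn) — missense.
Synonymous: 3 of 5.

3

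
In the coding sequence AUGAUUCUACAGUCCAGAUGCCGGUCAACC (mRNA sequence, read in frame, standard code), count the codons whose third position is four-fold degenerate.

Codon 1 AUG (Met): third position 1-fold.
Codon 2 AUU (Ile): third position 3-fold.
Codon 3 CUA (Leu): third position 4-fold.
Codon 4 CAG (Gln): third position 2-fold.
Codon 5 UCC (Ser): third position 4-fold.
Codon 6 AGA (Arg): third position 2-fold.
Codon 7 UGC (Cys): third position 2-fold.
Codon 8 CGG (Arg): third position 4-fold.
Codon 9 UCA (Ser): third position 4-fold.
Codon 10 ACC (Thr): third position 4-fold.
Four-fold degenerate third positions: 5.

5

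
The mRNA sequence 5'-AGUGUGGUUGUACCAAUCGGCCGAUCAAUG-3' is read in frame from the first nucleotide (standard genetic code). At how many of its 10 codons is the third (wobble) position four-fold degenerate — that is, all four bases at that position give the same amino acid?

Codon 1 AGU (Ser): third position 2-fold.
Codon 2 GUG (Val): third position 4-fold.
Codon 3 GUU (Val): third position 4-fold.
Codon 4 GUA (Val): third position 4-fold.
Codon 5 CCA (Pro): third position 4-fold.
Codon 6 AUC (Ile): third position 3-fold.
Codon 7 GGC (Gly): third position 4-fold.
Codon 8 CGA (Arg): third position 4-fold.
Codon 9 UCA (Ser): third position 4-fold.
Codon 10 AUG (Met): third position 1-fold.
Four-fold degenerate third positions: 7.

7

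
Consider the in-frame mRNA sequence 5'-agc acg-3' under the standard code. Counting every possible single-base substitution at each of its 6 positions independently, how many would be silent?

4

Codon 1 (AGC, Ser): 1 synonymous substitution.
Codon 2 (ACG, Thr): 3 synonymous substitutions.
Total: 1 + 3 = 4.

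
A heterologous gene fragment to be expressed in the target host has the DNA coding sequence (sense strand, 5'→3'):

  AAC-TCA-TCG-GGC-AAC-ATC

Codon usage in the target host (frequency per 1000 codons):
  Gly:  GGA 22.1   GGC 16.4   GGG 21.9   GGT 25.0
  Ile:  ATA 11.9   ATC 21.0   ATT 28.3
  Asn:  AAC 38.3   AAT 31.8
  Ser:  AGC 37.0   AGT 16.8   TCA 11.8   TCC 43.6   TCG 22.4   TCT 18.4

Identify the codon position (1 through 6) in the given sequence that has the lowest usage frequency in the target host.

Codon 1 AAC (Asn): 38.3 per 1000.
Codon 2 TCA (Ser): 11.8 per 1000.
Codon 3 TCG (Ser): 22.4 per 1000.
Codon 4 GGC (Gly): 16.4 per 1000.
Codon 5 AAC (Asn): 38.3 per 1000.
Codon 6 ATC (Ile): 21.0 per 1000.
Lowest frequency is 11.8 at codon 2.

2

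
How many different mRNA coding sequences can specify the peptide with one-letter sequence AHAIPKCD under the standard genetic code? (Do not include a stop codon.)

Ala: 4 codons.
His: 2 codons.
Ala: 4 codons.
Ile: 3 codons.
Pro: 4 codons.
Lys: 2 codons.
Cys: 2 codons.
Asp: 2 codons.
4 × 2 × 4 × 3 × 4 × 2 × 2 × 2 = 3072.

3072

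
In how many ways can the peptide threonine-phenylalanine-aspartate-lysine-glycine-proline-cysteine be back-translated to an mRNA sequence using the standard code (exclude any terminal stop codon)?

1024

Thr: 4 codons.
Phe: 2 codons.
Asp: 2 codons.
Lys: 2 codons.
Gly: 4 codons.
Pro: 4 codons.
Cys: 2 codons.
4 × 2 × 2 × 2 × 4 × 4 × 2 = 1024.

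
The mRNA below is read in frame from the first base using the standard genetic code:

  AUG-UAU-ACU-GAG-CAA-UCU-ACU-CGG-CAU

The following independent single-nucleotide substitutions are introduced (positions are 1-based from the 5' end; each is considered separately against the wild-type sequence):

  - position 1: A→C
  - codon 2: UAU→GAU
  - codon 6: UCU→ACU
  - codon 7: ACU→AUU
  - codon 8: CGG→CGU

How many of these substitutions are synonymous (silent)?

1

Codon 1: AUG (Met) → CUG (Leu) — missense.
Codon 2: UAU (Tyr) → GAU (Asp) — missense.
Codon 6: UCU (Ser) → ACU (Thr) — missense.
Codon 7: ACU (Thr) → AUU (Ile) — missense.
Codon 8: CGG (Arg) → CGU (Arg) — synonymous.
Synonymous: 1 of 5.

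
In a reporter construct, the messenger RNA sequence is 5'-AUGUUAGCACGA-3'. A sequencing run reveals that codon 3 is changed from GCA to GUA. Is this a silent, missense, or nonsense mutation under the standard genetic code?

Position 8 falls in codon 3: GCA → Ala.
After the substitution the codon is GUA → Val.
Ala ≠ Val, so this is a missense mutation.

missense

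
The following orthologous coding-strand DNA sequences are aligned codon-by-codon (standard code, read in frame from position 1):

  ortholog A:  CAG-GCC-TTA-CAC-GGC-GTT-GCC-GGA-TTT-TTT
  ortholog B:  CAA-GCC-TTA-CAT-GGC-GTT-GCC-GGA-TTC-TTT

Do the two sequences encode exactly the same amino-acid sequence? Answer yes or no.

yes

Codon 1: CAG Gln / CAA Gln — synonymous.
Codon 2: GCC Ala / GCC Ala — identical.
Codon 3: TTA Leu / TTA Leu — identical.
Codon 4: CAC His / CAT His — synonymous.
Codon 5: GGC Gly / GGC Gly — identical.
Codon 6: GTT Val / GTT Val — identical.
Codon 7: GCC Ala / GCC Ala — identical.
Codon 8: GGA Gly / GGA Gly — identical.
Codon 9: TTT Phe / TTC Phe — synonymous.
Codon 10: TTT Phe / TTT Phe — identical.
Nonsynonymous differences: 0 → same protein.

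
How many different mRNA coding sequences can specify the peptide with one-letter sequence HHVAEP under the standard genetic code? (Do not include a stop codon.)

512

His: 2 codons.
His: 2 codons.
Val: 4 codons.
Ala: 4 codons.
Glu: 2 codons.
Pro: 4 codons.
2 × 2 × 4 × 4 × 2 × 4 = 512.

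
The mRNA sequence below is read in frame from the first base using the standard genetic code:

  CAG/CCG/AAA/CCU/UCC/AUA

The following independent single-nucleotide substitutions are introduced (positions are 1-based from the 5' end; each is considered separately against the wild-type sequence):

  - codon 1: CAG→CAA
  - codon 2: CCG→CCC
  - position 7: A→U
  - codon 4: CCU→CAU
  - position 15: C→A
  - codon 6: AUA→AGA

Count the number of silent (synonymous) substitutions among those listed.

3

Codon 1: CAG (Gln) → CAA (Gln) — synonymous.
Codon 2: CCG (Pro) → CCC (Pro) — synonymous.
Codon 3: AAA (Lys) → UAA (Stop) — nonsense.
Codon 4: CCU (Pro) → CAU (His) — missense.
Codon 5: UCC (Ser) → UCA (Ser) — synonymous.
Codon 6: AUA (Ile) → AGA (Arg) — missense.
Synonymous: 3 of 6.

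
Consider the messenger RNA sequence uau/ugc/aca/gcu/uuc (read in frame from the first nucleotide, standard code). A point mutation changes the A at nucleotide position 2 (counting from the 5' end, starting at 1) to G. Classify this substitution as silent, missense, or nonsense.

Position 2 falls in codon 1: UAU → Tyr.
After the substitution the codon is UGU → Cys.
Tyr ≠ Cys, so this is a missense mutation.

missense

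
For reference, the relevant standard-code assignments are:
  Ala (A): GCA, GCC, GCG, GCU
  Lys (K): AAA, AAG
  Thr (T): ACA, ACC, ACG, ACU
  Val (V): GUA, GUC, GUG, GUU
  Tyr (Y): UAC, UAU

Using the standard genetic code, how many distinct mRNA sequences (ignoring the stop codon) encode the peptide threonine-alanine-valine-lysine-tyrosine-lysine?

Thr: 4 codons.
Ala: 4 codons.
Val: 4 codons.
Lys: 2 codons.
Tyr: 2 codons.
Lys: 2 codons.
4 × 4 × 4 × 2 × 2 × 2 = 512.

512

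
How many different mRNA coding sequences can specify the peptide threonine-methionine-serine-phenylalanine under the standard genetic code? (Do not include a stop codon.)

48

Thr: 4 codons.
Met: 1 codon.
Ser: 6 codons.
Phe: 2 codons.
4 × 1 × 6 × 2 = 48.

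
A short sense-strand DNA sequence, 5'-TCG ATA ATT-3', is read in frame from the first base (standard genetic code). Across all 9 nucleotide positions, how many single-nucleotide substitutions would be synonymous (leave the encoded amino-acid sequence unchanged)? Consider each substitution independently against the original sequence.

7

Codon 1 (TCG, Ser): 3 synonymous substitutions.
Codon 2 (ATA, Ile): 2 synonymous substitutions.
Codon 3 (ATT, Ile): 2 synonymous substitutions.
Total: 3 + 2 + 2 = 7.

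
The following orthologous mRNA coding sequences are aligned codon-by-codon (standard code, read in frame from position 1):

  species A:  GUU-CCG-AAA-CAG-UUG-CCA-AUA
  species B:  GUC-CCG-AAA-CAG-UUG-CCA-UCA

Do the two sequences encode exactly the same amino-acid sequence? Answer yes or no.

Codon 1: GUU Val / GUC Val — synonymous.
Codon 2: CCG Pro / CCG Pro — identical.
Codon 3: AAA Lys / AAA Lys — identical.
Codon 4: CAG Gln / CAG Gln — identical.
Codon 5: UUG Leu / UUG Leu — identical.
Codon 6: CCA Pro / CCA Pro — identical.
Codon 7: AUA Ile / UCA Ser — nonsynonymous.
Nonsynonymous differences: 1 → different protein.

no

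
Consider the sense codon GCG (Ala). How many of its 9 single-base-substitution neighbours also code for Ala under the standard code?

Position 1: none → 0 synonymous.
Position 2: none → 0 synonymous.
Position 3: GCU, GCC, GCA → 3 synonymous.
Total: 0 + 0 + 3 = 3.

3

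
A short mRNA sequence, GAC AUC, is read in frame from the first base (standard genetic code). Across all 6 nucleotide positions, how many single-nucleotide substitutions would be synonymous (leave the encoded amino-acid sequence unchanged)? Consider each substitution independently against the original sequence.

3

Codon 1 (GAC, Asp): 1 synonymous substitution.
Codon 2 (AUC, Ile): 2 synonymous substitutions.
Total: 1 + 2 = 3.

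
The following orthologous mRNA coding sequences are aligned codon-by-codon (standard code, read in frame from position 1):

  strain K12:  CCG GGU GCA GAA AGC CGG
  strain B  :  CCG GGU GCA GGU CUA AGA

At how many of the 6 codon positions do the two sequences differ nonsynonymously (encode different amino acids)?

Codon 1: CCG Pro / CCG Pro — identical.
Codon 2: GGU Gly / GGU Gly — identical.
Codon 3: GCA Ala / GCA Ala — identical.
Codon 4: GAA Glu / GGU Gly — nonsynonymous.
Codon 5: AGC Ser / CUA Leu — nonsynonymous.
Codon 6: CGG Arg / AGA Arg — synonymous.
Nonsynonymous differences: 2.

2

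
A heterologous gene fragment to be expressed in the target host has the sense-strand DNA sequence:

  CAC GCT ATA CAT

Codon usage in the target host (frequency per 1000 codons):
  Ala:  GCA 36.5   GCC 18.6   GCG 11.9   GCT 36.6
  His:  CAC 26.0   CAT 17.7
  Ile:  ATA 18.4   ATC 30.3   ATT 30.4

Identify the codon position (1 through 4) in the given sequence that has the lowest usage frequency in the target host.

Codon 1 CAC (His): 26.0 per 1000.
Codon 2 GCT (Ala): 36.6 per 1000.
Codon 3 ATA (Ile): 18.4 per 1000.
Codon 4 CAT (His): 17.7 per 1000.
Lowest frequency is 17.7 at codon 4.

4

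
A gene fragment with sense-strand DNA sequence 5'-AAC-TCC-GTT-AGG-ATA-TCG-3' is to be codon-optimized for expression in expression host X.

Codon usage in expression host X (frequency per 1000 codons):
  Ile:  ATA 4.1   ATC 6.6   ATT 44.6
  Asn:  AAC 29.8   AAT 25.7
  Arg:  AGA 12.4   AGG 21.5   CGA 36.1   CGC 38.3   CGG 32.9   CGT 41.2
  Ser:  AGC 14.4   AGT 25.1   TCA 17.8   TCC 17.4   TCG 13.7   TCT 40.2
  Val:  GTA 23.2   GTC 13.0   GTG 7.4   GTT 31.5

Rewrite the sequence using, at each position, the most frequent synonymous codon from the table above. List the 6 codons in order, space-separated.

Codon 1 (Asn): best is AAC at 29.8.
Codon 2 (Ser): best is TCT at 40.2.
Codon 3 (Val): best is GTT at 31.5.
Codon 4 (Arg): best is CGT at 41.2.
Codon 5 (Ile): best is ATT at 44.6.
Codon 6 (Ser): best is TCT at 40.2.

AAC TCT GTT CGT ATT TCT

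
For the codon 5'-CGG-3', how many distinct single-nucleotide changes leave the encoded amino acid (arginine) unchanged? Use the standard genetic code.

Position 1: AGG → 1 synonymous.
Position 2: none → 0 synonymous.
Position 3: CGU, CGC, CGA → 3 synonymous.
Total: 1 + 0 + 3 = 4.

4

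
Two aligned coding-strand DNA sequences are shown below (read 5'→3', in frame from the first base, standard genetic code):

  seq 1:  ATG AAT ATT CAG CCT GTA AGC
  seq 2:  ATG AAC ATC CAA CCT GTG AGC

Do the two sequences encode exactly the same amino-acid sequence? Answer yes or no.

yes

Codon 1: ATG Met / ATG Met — identical.
Codon 2: AAT Asn / AAC Asn — synonymous.
Codon 3: ATT Ile / ATC Ile — synonymous.
Codon 4: CAG Gln / CAA Gln — synonymous.
Codon 5: CCT Pro / CCT Pro — identical.
Codon 6: GTA Val / GTG Val — synonymous.
Codon 7: AGC Ser / AGC Ser — identical.
Nonsynonymous differences: 0 → same protein.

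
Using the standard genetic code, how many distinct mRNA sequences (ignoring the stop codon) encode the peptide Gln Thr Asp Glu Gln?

64

Gln: 2 codons.
Thr: 4 codons.
Asp: 2 codons.
Glu: 2 codons.
Gln: 2 codons.
2 × 4 × 2 × 2 × 2 = 64.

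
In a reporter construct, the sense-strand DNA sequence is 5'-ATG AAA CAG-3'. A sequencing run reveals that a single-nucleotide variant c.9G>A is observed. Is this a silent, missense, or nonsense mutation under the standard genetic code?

Position 9 falls in codon 3: CAG → Gln.
After the substitution the codon is CAA → Gln.
Both encode Gln, so the change is synonymous.

silent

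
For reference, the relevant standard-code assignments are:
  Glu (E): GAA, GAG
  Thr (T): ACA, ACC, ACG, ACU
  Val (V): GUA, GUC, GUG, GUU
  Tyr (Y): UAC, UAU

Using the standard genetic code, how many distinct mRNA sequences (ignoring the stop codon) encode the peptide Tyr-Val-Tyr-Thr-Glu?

128

Tyr: 2 codons.
Val: 4 codons.
Tyr: 2 codons.
Thr: 4 codons.
Glu: 2 codons.
2 × 4 × 2 × 4 × 2 = 128.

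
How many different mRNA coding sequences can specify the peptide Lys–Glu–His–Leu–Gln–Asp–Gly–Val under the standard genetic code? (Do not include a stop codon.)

3072

Lys: 2 codons.
Glu: 2 codons.
His: 2 codons.
Leu: 6 codons.
Gln: 2 codons.
Asp: 2 codons.
Gly: 4 codons.
Val: 4 codons.
2 × 2 × 2 × 6 × 2 × 2 × 4 × 4 = 3072.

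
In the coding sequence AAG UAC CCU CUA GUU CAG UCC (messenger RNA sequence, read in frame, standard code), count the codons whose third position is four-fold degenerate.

Codon 1 AAG (Lys): third position 2-fold.
Codon 2 UAC (Tyr): third position 2-fold.
Codon 3 CCU (Pro): third position 4-fold.
Codon 4 CUA (Leu): third position 4-fold.
Codon 5 GUU (Val): third position 4-fold.
Codon 6 CAG (Gln): third position 2-fold.
Codon 7 UCC (Ser): third position 4-fold.
Four-fold degenerate third positions: 4.

4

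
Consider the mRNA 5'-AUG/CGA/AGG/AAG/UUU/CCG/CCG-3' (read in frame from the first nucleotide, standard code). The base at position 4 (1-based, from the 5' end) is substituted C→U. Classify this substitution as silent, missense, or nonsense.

Position 4 falls in codon 2: CGA → Arg.
After the substitution the codon is UGA → Stop.
The new codon is a stop codon, so this is a nonsense mutation.

nonsense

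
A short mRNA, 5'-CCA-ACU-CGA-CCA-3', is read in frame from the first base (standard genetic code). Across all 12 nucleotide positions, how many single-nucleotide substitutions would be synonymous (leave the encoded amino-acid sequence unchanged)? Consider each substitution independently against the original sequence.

13

Codon 1 (CCA, Pro): 3 synonymous substitutions.
Codon 2 (ACU, Thr): 3 synonymous substitutions.
Codon 3 (CGA, Arg): 4 synonymous substitutions.
Codon 4 (CCA, Pro): 3 synonymous substitutions.
Total: 3 + 3 + 4 + 3 = 13.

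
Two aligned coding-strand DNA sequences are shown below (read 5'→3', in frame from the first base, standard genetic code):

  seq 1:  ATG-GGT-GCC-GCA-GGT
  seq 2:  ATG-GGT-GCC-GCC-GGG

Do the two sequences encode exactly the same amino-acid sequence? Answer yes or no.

yes

Codon 1: ATG Met / ATG Met — identical.
Codon 2: GGT Gly / GGT Gly — identical.
Codon 3: GCC Ala / GCC Ala — identical.
Codon 4: GCA Ala / GCC Ala — synonymous.
Codon 5: GGT Gly / GGG Gly — synonymous.
Nonsynonymous differences: 0 → same protein.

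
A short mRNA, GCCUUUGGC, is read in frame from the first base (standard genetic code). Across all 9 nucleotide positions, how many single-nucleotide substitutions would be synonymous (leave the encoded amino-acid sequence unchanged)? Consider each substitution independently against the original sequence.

7

Codon 1 (GCC, Ala): 3 synonymous substitutions.
Codon 2 (UUU, Phe): 1 synonymous substitution.
Codon 3 (GGC, Gly): 3 synonymous substitutions.
Total: 3 + 1 + 3 = 7.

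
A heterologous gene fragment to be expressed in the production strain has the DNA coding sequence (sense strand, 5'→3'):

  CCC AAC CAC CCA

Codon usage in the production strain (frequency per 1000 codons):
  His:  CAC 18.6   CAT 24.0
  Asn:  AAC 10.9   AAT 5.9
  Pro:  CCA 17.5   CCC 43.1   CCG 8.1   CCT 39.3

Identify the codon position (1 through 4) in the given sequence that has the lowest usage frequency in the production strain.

Codon 1 CCC (Pro): 43.1 per 1000.
Codon 2 AAC (Asn): 10.9 per 1000.
Codon 3 CAC (His): 18.6 per 1000.
Codon 4 CCA (Pro): 17.5 per 1000.
Lowest frequency is 10.9 at codon 2.

2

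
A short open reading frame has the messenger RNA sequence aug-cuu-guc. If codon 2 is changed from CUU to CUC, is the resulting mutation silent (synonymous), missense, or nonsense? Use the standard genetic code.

silent

Position 6 falls in codon 2: CUU → Leu.
After the substitution the codon is CUC → Leu.
Both encode Leu, so the change is synonymous.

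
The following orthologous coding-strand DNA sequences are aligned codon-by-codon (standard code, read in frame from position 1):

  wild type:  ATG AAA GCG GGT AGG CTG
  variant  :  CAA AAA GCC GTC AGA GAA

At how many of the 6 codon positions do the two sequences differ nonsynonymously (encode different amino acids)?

3

Codon 1: ATG Met / CAA Gln — nonsynonymous.
Codon 2: AAA Lys / AAA Lys — identical.
Codon 3: GCG Ala / GCC Ala — synonymous.
Codon 4: GGT Gly / GTC Val — nonsynonymous.
Codon 5: AGG Arg / AGA Arg — synonymous.
Codon 6: CTG Leu / GAA Glu — nonsynonymous.
Nonsynonymous differences: 3.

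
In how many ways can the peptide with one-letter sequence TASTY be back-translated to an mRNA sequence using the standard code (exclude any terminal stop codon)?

Thr: 4 codons.
Ala: 4 codons.
Ser: 6 codons.
Thr: 4 codons.
Tyr: 2 codons.
4 × 4 × 6 × 4 × 2 = 768.

768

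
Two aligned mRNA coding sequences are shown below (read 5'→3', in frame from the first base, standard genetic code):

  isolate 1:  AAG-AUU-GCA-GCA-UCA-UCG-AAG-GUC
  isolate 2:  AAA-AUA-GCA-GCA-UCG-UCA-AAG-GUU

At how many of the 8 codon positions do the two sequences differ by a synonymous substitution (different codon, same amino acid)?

5

Codon 1: AAG Lys / AAA Lys — synonymous.
Codon 2: AUU Ile / AUA Ile — synonymous.
Codon 3: GCA Ala / GCA Ala — identical.
Codon 4: GCA Ala / GCA Ala — identical.
Codon 5: UCA Ser / UCG Ser — synonymous.
Codon 6: UCG Ser / UCA Ser — synonymous.
Codon 7: AAG Lys / AAG Lys — identical.
Codon 8: GUC Val / GUU Val — synonymous.
Synonymous differences: 5.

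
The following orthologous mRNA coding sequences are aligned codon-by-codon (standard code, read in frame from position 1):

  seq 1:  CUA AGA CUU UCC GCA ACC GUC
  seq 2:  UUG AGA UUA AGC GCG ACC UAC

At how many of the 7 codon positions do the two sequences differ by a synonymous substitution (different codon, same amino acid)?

4

Codon 1: CUA Leu / UUG Leu — synonymous.
Codon 2: AGA Arg / AGA Arg — identical.
Codon 3: CUU Leu / UUA Leu — synonymous.
Codon 4: UCC Ser / AGC Ser — synonymous.
Codon 5: GCA Ala / GCG Ala — synonymous.
Codon 6: ACC Thr / ACC Thr — identical.
Codon 7: GUC Val / UAC Tyr — nonsynonymous.
Synonymous differences: 4.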